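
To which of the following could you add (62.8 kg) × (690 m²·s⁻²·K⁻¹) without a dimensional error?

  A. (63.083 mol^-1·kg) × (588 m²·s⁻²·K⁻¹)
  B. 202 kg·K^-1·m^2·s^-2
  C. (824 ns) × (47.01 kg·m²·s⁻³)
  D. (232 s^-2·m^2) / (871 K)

B.

Reference: [kg] · [m²·s⁻²·K⁻¹] = kg·m²·s⁻²·K⁻¹.
Each option:
  A. [kg·mol⁻¹] · [m²·s⁻²·K⁻¹] = kg·m²·s⁻²·K⁻¹·mol⁻¹
  B. kg·m²·s⁻²·K⁻¹  ← same
  C. [s] · [kg·m²·s⁻³] = kg·m²·s⁻²
  D. [m²·s⁻²] / [K] = m²·s⁻²·K⁻¹
Only B. matches kg·m²·s⁻²·K⁻¹.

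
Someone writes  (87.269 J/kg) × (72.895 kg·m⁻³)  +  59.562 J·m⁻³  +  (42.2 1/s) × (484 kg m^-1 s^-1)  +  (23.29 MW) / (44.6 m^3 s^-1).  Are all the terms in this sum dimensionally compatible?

Expand each in SI base units:
  (87.269 J/kg) × (72.895 kg·m⁻³):  [m²·s⁻²] · [kg·m⁻³] = kg·m⁻¹·s⁻²
  59.562 J·m⁻³:  J·m⁻³ = N·m·m⁻³ = kg·m⁻¹·s⁻²
  (42.2 1/s) × (484 kg m^-1 s^-1):  [s⁻¹] · [kg·m⁻¹·s⁻¹] = kg·m⁻¹·s⁻²
  (23.29 MW) / (44.6 m^3 s^-1):  [kg·m²·s⁻³] / [m³·s⁻¹] = kg·m⁻¹·s⁻²
Every term reduces to kg·m⁻¹·s⁻².

Yes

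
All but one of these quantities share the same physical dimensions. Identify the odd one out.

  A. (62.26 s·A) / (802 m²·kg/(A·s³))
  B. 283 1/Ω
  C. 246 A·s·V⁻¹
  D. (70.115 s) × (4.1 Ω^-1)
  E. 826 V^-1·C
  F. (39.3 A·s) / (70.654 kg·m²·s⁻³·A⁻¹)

Expand each in SI base units:
  A. [s·A] / [kg·m²·s⁻³·A⁻¹] = kg⁻¹·m⁻²·s⁴·A²
  B. Ω⁻¹ = (V·A⁻¹)⁻¹ = kg⁻¹·m⁻²·s³·A²
  C. A·s·V⁻¹ = A·s·(J·C⁻¹)⁻¹ = kg⁻¹·m⁻²·s⁴·A²
  D. [s] · [kg⁻¹·m⁻²·s³·A²] = kg⁻¹·m⁻²·s⁴·A²
  E. C·V⁻¹ = s·A·(J·C⁻¹)⁻¹ = kg⁻¹·m⁻²·s⁴·A²
  F. [s·A] / [kg·m²·s⁻³·A⁻¹] = kg⁻¹·m⁻²·s⁴·A²
All reduce to kg⁻¹·m⁻²·s⁴·A² except B., which is kg⁻¹·m⁻²·s³·A².

B.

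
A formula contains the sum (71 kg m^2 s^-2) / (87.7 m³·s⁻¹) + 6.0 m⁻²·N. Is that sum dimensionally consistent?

No

Expand each in SI base units:
  (71 kg m^2 s^-2) / (87.7 m³·s⁻¹):  [kg·m²·s⁻²] / [m³·s⁻¹] = kg·m⁻¹·s⁻¹
  6.0 m⁻²·N:  N·m⁻² = kg·m·s⁻²·m⁻² = kg·m⁻¹·s⁻²
kg·m⁻¹·s⁻¹ ≠ kg·m⁻¹·s⁻², so they cannot be added.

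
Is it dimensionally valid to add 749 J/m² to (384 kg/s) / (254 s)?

Dimensions:
  749 J/m²:  J·m⁻² = N·m·m⁻² = kg·s⁻²
  (384 kg/s) / (254 s):  [kg·s⁻¹] / [s] = kg·s⁻²
Both are kg·s⁻², so they have the same dimensions and can be added.

Yes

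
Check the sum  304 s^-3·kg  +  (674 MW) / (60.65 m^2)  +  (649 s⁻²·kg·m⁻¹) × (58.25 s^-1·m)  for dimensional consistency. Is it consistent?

Reduce each to base SI dimensions:
  304 s^-3·kg:  kg·s⁻³
  (674 MW) / (60.65 m^2):  [kg·m²·s⁻³] / [m²] = kg·s⁻³
  (649 s⁻²·kg·m⁻¹) × (58.25 s^-1·m):  [kg·m⁻¹·s⁻²] · [m·s⁻¹] = kg·s⁻³
Every term reduces to kg·s⁻³.

Yes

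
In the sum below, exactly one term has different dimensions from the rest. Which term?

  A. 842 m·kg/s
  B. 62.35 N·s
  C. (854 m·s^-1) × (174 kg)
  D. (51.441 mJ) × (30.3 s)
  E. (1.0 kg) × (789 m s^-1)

D.

Reduce each to base SI dimensions:
  A. kg·m·s⁻¹
  B. N·s = kg·m·s⁻²·s = kg·m·s⁻¹
  C. [m·s⁻¹] · [kg] = kg·m·s⁻¹
  D. [kg·m²·s⁻²] · [s] = kg·m²·s⁻¹
  E. [kg] · [m·s⁻¹] = kg·m·s⁻¹
All reduce to kg·m·s⁻¹ except D., which is kg·m²·s⁻¹.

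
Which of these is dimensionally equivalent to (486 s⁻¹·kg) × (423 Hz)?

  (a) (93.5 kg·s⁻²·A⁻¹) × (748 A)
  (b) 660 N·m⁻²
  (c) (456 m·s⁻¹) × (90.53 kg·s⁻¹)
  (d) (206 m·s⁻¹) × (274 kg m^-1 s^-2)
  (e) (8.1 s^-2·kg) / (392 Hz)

(a)

Reference: [kg·s⁻¹] · [s⁻¹] = kg·s⁻².
Each option:
  (a) [kg·s⁻²·A⁻¹] · [A] = kg·s⁻²  ← same
  (b) N·m⁻² = kg·m·s⁻²·m⁻² = kg·m⁻¹·s⁻²
  (c) [m·s⁻¹] · [kg·s⁻¹] = kg·m·s⁻²
  (d) [m·s⁻¹] · [kg·m⁻¹·s⁻²] = kg·s⁻³
  (e) [kg·s⁻²] / [s⁻¹] = kg·s⁻¹
Only (a) matches kg·s⁻².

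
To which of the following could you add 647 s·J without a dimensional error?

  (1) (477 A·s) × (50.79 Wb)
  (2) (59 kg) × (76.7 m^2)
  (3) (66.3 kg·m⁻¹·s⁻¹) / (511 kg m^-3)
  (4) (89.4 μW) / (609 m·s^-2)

(1)

Reference: J·s = N·m·s = kg·m²·s⁻¹.
Each option:
  (1) [s·A] · [kg·m²·s⁻²·A⁻¹] = kg·m²·s⁻¹  ← same
  (2) [kg] · [m²] = kg·m²
  (3) [kg·m⁻¹·s⁻¹] / [kg·m⁻³] = m²·s⁻¹
  (4) [kg·m²·s⁻³] / [m·s⁻²] = kg·m·s⁻¹
Only (1) matches kg·m²·s⁻¹.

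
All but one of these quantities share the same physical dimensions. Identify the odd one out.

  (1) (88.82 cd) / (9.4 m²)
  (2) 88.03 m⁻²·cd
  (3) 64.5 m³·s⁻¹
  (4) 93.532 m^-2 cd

(3)

Reduce each to base SI dimensions:
  (1) [cd] / [m²] = m⁻²·cd
  (2) cd·m⁻² = m⁻²·cd
  (3) m³·s⁻¹
  (4) m⁻²·cd
All reduce to m⁻²·cd except (3), which is m³·s⁻¹.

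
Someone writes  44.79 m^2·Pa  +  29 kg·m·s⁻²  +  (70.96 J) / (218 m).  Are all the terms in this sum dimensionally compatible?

Yes

Work out the base dimensions of each:
  44.79 m^2·Pa:  Pa·m² = N·m⁻²·m² = kg·m·s⁻²
  29 kg·m·s⁻²:  kg·m·s⁻²
  (70.96 J) / (218 m):  [kg·m²·s⁻²] / [m] = kg·m·s⁻²
Every term reduces to kg·m·s⁻².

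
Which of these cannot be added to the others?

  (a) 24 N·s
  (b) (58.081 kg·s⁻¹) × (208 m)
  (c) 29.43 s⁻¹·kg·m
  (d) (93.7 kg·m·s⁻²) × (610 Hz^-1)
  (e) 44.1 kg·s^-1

In SI base units:
  (a) N·s = kg·m·s⁻²·s = kg·m·s⁻¹
  (b) [kg·s⁻¹] · [m] = kg·m·s⁻¹
  (c) kg·m·s⁻¹
  (d) [kg·m·s⁻²] · [s] = kg·m·s⁻¹
  (e) kg·s⁻¹
All reduce to kg·m·s⁻¹ except (e), which is kg·s⁻¹.

(e)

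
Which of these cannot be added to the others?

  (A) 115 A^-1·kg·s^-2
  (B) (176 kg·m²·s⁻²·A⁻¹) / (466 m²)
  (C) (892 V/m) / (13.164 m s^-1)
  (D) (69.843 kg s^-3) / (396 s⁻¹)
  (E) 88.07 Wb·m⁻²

(D)

Expand each in SI base units:
  (A) kg·s⁻²·A⁻¹
  (B) [kg·m²·s⁻²·A⁻¹] / [m²] = kg·s⁻²·A⁻¹
  (C) [kg·m·s⁻³·A⁻¹] / [m·s⁻¹] = kg·s⁻²·A⁻¹
  (D) [kg·s⁻³] / [s⁻¹] = kg·s⁻²
  (E) Wb·m⁻² = V·s·m⁻² = kg·s⁻²·A⁻¹
All reduce to kg·s⁻²·A⁻¹ except (D), which is kg·s⁻².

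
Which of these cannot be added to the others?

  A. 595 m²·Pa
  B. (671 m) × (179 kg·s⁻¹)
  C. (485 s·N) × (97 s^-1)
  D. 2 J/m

Expand each in SI base units:
  A. Pa·m² = N·m⁻²·m² = kg·m·s⁻²
  B. [m] · [kg·s⁻¹] = kg·m·s⁻¹
  C. [kg·m·s⁻¹] · [s⁻¹] = kg·m·s⁻²
  D. J·m⁻¹ = N·m·m⁻¹ = kg·m·s⁻²
All reduce to kg·m·s⁻² except B., which is kg·m·s⁻¹.

B.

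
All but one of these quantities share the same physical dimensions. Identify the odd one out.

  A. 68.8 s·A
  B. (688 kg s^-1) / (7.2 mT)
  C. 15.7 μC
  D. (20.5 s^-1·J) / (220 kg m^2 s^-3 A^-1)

D.

Dimensions:
  A. A·s = s·A
  B. [kg·s⁻¹] / [kg·s⁻²·A⁻¹] = s·A
  C. C = s·A
  D. [kg·m²·s⁻³] / [kg·m²·s⁻³·A⁻¹] = A
All reduce to s·A except D., which is A.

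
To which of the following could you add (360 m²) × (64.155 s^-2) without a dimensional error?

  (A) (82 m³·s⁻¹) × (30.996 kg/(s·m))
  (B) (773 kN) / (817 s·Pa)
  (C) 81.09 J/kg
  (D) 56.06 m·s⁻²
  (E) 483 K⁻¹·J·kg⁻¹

(C)

Reference: [m²] · [s⁻²] = m²·s⁻².
Each option:
  (A) [m³·s⁻¹] · [kg·m⁻¹·s⁻¹] = kg·m²·s⁻²
  (B) [kg·m·s⁻²] / [kg·m⁻¹·s⁻¹] = m²·s⁻¹
  (C) J·kg⁻¹ = N·m·kg⁻¹ = m²·s⁻²  ← same
  (D) m·s⁻²
  (E) J·kg⁻¹·K⁻¹ = N·m·kg⁻¹·K⁻¹ = m²·s⁻²·K⁻¹
Only (C) matches m²·s⁻².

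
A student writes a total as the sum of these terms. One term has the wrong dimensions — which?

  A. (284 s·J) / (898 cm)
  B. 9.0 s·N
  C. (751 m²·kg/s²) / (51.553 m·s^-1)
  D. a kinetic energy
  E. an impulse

D.

In SI base units:
  A. [kg·m²·s⁻¹] / [m] = kg·m·s⁻¹
  B. N·s = kg·m·s⁻²·s = kg·m·s⁻¹
  C. [kg·m²·s⁻²] / [m·s⁻¹] = kg·m·s⁻¹
  D. [kinetic energy] = kg·m²·s⁻²
  E. [impulse] = kg·m·s⁻¹
All reduce to kg·m·s⁻¹ except D., which is kg·m²·s⁻².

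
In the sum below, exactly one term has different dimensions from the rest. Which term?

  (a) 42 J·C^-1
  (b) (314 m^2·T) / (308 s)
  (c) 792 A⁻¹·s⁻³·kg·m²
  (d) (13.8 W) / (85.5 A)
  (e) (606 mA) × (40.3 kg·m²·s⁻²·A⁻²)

(e)

Reduce each to base SI dimensions:
  (a) J·C⁻¹ = N·m·(s·A)⁻¹ = kg·m²·s⁻³·A⁻¹
  (b) [kg·m²·s⁻²·A⁻¹] / [s] = kg·m²·s⁻³·A⁻¹
  (c) kg·m²·s⁻³·A⁻¹
  (d) [kg·m²·s⁻³] / [A] = kg·m²·s⁻³·A⁻¹
  (e) [A] · [kg·m²·s⁻²·A⁻²] = kg·m²·s⁻²·A⁻¹
All reduce to kg·m²·s⁻³·A⁻¹ except (e), which is kg·m²·s⁻²·A⁻¹.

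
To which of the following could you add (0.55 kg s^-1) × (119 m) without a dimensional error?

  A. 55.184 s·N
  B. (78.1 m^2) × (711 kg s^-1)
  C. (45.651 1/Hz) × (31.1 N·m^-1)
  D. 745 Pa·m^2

A.

Reference: [kg·s⁻¹] · [m] = kg·m·s⁻¹.
Each option:
  A. N·s = kg·m·s⁻²·s = kg·m·s⁻¹  ← same
  B. [m²] · [kg·s⁻¹] = kg·m²·s⁻¹
  C. [s] · [kg·s⁻²] = kg·s⁻¹
  D. Pa·m² = N·m⁻²·m² = kg·m·s⁻²
Only A. matches kg·m·s⁻¹.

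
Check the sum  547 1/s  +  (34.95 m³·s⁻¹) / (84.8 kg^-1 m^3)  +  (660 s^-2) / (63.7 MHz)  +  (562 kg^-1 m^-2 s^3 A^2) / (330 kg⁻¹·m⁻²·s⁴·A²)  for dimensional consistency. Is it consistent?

No

Dimensions:
  547 1/s:  s⁻¹
  (34.95 m³·s⁻¹) / (84.8 kg^-1 m^3):  [m³·s⁻¹] / [kg⁻¹·m³] = kg·s⁻¹
  (660 s^-2) / (63.7 MHz):  [s⁻²] / [s⁻¹] = s⁻¹
  (562 kg^-1 m^-2 s^3 A^2) / (330 kg⁻¹·m⁻²·s⁴·A²):  [kg⁻¹·m⁻²·s³·A²] / [kg⁻¹·m⁻²·s⁴·A²] = s⁻¹
The terms do not share a single dimension (kg·s⁻¹ vs s⁻¹).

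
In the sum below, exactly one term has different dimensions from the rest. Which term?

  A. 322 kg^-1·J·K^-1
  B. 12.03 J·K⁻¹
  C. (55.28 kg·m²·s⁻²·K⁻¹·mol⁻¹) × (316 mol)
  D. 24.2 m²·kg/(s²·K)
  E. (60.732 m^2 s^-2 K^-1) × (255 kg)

Work out the base dimensions of each:
  A. J·kg⁻¹·K⁻¹ = N·m·kg⁻¹·K⁻¹ = m²·s⁻²·K⁻¹
  B. J·K⁻¹ = N·m·K⁻¹ = kg·m²·s⁻²·K⁻¹
  C. [kg·m²·s⁻²·K⁻¹·mol⁻¹] · [mol] = kg·m²·s⁻²·K⁻¹
  D. kg·m²·s⁻²·K⁻¹
  E. [m²·s⁻²·K⁻¹] · [kg] = kg·m²·s⁻²·K⁻¹
All reduce to kg·m²·s⁻²·K⁻¹ except A., which is m²·s⁻²·K⁻¹.

A.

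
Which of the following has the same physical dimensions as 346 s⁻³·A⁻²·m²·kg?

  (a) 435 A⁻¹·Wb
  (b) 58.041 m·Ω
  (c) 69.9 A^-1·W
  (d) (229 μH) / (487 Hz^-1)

(d)

Reference: kg·m²·s⁻³·A⁻².
Each option:
  (a) Wb·A⁻¹ = V·s·A⁻¹ = kg·m²·s⁻²·A⁻²
  (b) Ω·m = V·A⁻¹·m = kg·m³·s⁻³·A⁻²
  (c) W·A⁻¹ = J·s⁻¹·A⁻¹ = kg·m²·s⁻³·A⁻¹
  (d) [kg·m²·s⁻²·A⁻²] / [s] = kg·m²·s⁻³·A⁻²  ← same
Only (d) matches kg·m²·s⁻³·A⁻².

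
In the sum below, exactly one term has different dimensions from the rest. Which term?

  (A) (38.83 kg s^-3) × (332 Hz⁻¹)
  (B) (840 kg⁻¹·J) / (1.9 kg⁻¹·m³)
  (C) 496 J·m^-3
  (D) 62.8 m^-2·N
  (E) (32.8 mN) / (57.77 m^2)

Expand each in SI base units:
  (A) [kg·s⁻³] · [s] = kg·s⁻²
  (B) [m²·s⁻²] / [kg⁻¹·m³] = kg·m⁻¹·s⁻²
  (C) J·m⁻³ = N·m·m⁻³ = kg·m⁻¹·s⁻²
  (D) N·m⁻² = kg·m·s⁻²·m⁻² = kg·m⁻¹·s⁻²
  (E) [kg·m·s⁻²] / [m²] = kg·m⁻¹·s⁻²
All reduce to kg·m⁻¹·s⁻² except (A), which is kg·s⁻².

(A)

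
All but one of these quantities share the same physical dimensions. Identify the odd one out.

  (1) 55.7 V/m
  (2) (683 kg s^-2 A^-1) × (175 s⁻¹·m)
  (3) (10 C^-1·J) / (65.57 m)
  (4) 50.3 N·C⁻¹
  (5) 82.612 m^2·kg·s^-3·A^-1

(5)

Reduce each to base SI dimensions:
  (1) V·m⁻¹ = J·C⁻¹·m⁻¹ = kg·m·s⁻³·A⁻¹
  (2) [kg·s⁻²·A⁻¹] · [m·s⁻¹] = kg·m·s⁻³·A⁻¹
  (3) [kg·m²·s⁻³·A⁻¹] / [m] = kg·m·s⁻³·A⁻¹
  (4) N·C⁻¹ = kg·m·s⁻²·(s·A)⁻¹ = kg·m·s⁻³·A⁻¹
  (5) kg·m²·s⁻³·A⁻¹
All reduce to kg·m·s⁻³·A⁻¹ except (5), which is kg·m²·s⁻³·A⁻¹.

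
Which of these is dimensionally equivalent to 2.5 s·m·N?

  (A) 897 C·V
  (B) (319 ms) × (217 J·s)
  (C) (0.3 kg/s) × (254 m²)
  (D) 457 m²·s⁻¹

Reference: N·m·s = kg·m·s⁻²·m·s = kg·m²·s⁻¹.
Each option:
  (A) C·V = s·A·J·C⁻¹ = kg·m²·s⁻²
  (B) [s] · [kg·m²·s⁻¹] = kg·m²
  (C) [kg·s⁻¹] · [m²] = kg·m²·s⁻¹  ← same
  (D) m²·s⁻¹
Only (C) matches kg·m²·s⁻¹.

(C)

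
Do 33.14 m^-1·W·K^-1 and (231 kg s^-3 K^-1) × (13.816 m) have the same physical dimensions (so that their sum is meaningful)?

In SI base units:
  33.14 m^-1·W·K^-1:  W·m⁻¹·K⁻¹ = J·s⁻¹·m⁻¹·K⁻¹ = kg·m·s⁻³·K⁻¹
  (231 kg s^-3 K^-1) × (13.816 m):  [kg·s⁻³·K⁻¹] · [m] = kg·m·s⁻³·K⁻¹
Both are kg·m·s⁻³·K⁻¹, so they have the same dimensions and can be added.

Yes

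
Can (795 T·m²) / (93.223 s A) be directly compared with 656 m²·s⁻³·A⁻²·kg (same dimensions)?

Expand each in SI base units:
  (795 T·m²) / (93.223 s A):  [kg·m²·s⁻²·A⁻¹] / [s·A] = kg·m²·s⁻³·A⁻²
  656 m²·s⁻³·A⁻²·kg:  kg·m²·s⁻³·A⁻²
Both are kg·m²·s⁻³·A⁻², so they have the same dimensions and can be added.

Yes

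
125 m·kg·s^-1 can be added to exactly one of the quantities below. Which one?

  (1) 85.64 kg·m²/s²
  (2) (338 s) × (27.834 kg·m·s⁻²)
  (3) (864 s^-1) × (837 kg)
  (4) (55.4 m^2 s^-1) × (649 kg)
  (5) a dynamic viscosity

(2)

Reference: kg·m·s⁻¹.
Each option:
  (1) kg·m²·s⁻²
  (2) [s] · [kg·m·s⁻²] = kg·m·s⁻¹  ← same
  (3) [s⁻¹] · [kg] = kg·s⁻¹
  (4) [m²·s⁻¹] · [kg] = kg·m²·s⁻¹
  (5) [dynamic viscosity] = kg·m⁻¹·s⁻¹
Only (2) matches kg·m·s⁻¹.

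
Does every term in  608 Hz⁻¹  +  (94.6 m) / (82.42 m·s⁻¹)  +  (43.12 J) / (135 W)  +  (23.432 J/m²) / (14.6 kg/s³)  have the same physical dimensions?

Work out the base dimensions of each:
  608 Hz⁻¹:  Hz⁻¹ = (s⁻¹)⁻¹ = s
  (94.6 m) / (82.42 m·s⁻¹):  [m] / [m·s⁻¹] = s
  (43.12 J) / (135 W):  [kg·m²·s⁻²] / [kg·m²·s⁻³] = s
  (23.432 J/m²) / (14.6 kg/s³):  [kg·s⁻²] / [kg·s⁻³] = s
Every term reduces to s.

Yes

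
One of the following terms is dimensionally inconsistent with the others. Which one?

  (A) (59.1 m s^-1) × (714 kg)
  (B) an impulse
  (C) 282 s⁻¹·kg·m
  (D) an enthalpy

(D)

Expand each in SI base units:
  (A) [m·s⁻¹] · [kg] = kg·m·s⁻¹
  (B) [impulse] = kg·m·s⁻¹
  (C) kg·m·s⁻¹
  (D) [enthalpy] = kg·m²·s⁻²
All reduce to kg·m·s⁻¹ except (D), which is kg·m²·s⁻².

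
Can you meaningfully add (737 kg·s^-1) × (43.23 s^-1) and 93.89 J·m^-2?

In SI base units:
  (737 kg·s^-1) × (43.23 s^-1):  [kg·s⁻¹] · [s⁻¹] = kg·s⁻²
  93.89 J·m^-2:  J·m⁻² = N·m·m⁻² = kg·s⁻²
Both are kg·s⁻², so they have the same dimensions and can be added.

Yes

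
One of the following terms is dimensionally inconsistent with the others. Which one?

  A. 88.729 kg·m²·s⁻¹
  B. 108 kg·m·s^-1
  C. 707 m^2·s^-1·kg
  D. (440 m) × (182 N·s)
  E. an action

Expand each in SI base units:
  A. kg·m²·s⁻¹
  B. kg·m·s⁻¹
  C. kg·m²·s⁻¹
  D. [m] · [kg·m·s⁻¹] = kg·m²·s⁻¹
  E. [action] = kg·m²·s⁻¹
All reduce to kg·m²·s⁻¹ except B., which is kg·m·s⁻¹.

B.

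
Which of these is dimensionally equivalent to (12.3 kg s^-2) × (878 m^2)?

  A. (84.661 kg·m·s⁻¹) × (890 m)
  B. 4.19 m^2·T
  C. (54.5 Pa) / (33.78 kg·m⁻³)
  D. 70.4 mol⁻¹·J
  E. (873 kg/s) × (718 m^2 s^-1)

Reference: [kg·s⁻²] · [m²] = kg·m²·s⁻².
Each option:
  A. [kg·m·s⁻¹] · [m] = kg·m²·s⁻¹
  B. T·m² = Wb·m⁻²·m² = kg·m²·s⁻²·A⁻¹
  C. [kg·m⁻¹·s⁻²] / [kg·m⁻³] = m²·s⁻²
  D. J·mol⁻¹ = N·m·mol⁻¹ = kg·m²·s⁻²·mol⁻¹
  E. [kg·s⁻¹] · [m²·s⁻¹] = kg·m²·s⁻²  ← same
Only E. matches kg·m²·s⁻².

E.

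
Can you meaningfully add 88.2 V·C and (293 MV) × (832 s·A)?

Yes

In SI base units:
  88.2 V·C:  C·V = s·A·J·C⁻¹ = kg·m²·s⁻²
  (293 MV) × (832 s·A):  [kg·m²·s⁻³·A⁻¹] · [s·A] = kg·m²·s⁻²
Both are kg·m²·s⁻², so they have the same dimensions and can be added.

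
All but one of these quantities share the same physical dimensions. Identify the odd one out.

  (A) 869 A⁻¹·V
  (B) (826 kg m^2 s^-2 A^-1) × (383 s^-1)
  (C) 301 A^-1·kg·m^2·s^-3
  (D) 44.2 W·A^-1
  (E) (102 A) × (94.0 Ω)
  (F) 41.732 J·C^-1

(A)

Reduce each to base SI dimensions:
  (A) V·A⁻¹ = J·C⁻¹·A⁻¹ = kg·m²·s⁻³·A⁻²
  (B) [kg·m²·s⁻²·A⁻¹] · [s⁻¹] = kg·m²·s⁻³·A⁻¹
  (C) kg·m²·s⁻³·A⁻¹
  (D) W·A⁻¹ = J·s⁻¹·A⁻¹ = kg·m²·s⁻³·A⁻¹
  (E) [A] · [kg·m²·s⁻³·A⁻²] = kg·m²·s⁻³·A⁻¹
  (F) J·C⁻¹ = N·m·(s·A)⁻¹ = kg·m²·s⁻³·A⁻¹
All reduce to kg·m²·s⁻³·A⁻¹ except (A), which is kg·m²·s⁻³·A⁻².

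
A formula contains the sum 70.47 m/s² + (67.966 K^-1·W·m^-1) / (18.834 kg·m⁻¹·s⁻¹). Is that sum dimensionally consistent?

No

Reduce each to base SI dimensions:
  70.47 m/s²:  m·s⁻²
  (67.966 K^-1·W·m^-1) / (18.834 kg·m⁻¹·s⁻¹):  [kg·m·s⁻³·K⁻¹] / [kg·m⁻¹·s⁻¹] = m²·s⁻²·K⁻¹
m·s⁻² ≠ m²·s⁻²·K⁻¹, so they cannot be added.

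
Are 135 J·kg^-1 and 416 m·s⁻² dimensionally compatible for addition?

Work out the base dimensions of each:
  135 J·kg^-1:  J·kg⁻¹ = N·m·kg⁻¹ = m²·s⁻²
  416 m·s⁻²:  m·s⁻²
m²·s⁻² ≠ m·s⁻², so they cannot be added.

No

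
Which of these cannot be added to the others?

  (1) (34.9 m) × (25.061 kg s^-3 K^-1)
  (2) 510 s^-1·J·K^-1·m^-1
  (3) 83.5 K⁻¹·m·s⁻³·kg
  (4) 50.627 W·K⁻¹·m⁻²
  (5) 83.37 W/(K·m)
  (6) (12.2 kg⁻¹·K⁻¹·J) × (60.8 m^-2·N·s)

In SI base units:
  (1) [m] · [kg·s⁻³·K⁻¹] = kg·m·s⁻³·K⁻¹
  (2) J·s⁻¹·m⁻¹·K⁻¹ = N·m·s⁻¹·m⁻¹·K⁻¹ = kg·m·s⁻³·K⁻¹
  (3) kg·m·s⁻³·K⁻¹
  (4) W·m⁻²·K⁻¹ = J·s⁻¹·m⁻²·K⁻¹ = kg·s⁻³·K⁻¹
  (5) W·m⁻¹·K⁻¹ = J·s⁻¹·m⁻¹·K⁻¹ = kg·m·s⁻³·K⁻¹
  (6) [m²·s⁻²·K⁻¹] · [kg·m⁻¹·s⁻¹] = kg·m·s⁻³·K⁻¹
All reduce to kg·m·s⁻³·K⁻¹ except (4), which is kg·s⁻³·K⁻¹.

(4)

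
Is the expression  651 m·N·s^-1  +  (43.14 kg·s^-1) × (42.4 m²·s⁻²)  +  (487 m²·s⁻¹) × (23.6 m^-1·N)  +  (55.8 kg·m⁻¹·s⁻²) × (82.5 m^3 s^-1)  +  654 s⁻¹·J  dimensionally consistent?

Yes

In SI base units:
  651 m·N·s^-1:  N·m·s⁻¹ = kg·m·s⁻²·m·s⁻¹ = kg·m²·s⁻³
  (43.14 kg·s^-1) × (42.4 m²·s⁻²):  [kg·s⁻¹] · [m²·s⁻²] = kg·m²·s⁻³
  (487 m²·s⁻¹) × (23.6 m^-1·N):  [m²·s⁻¹] · [kg·s⁻²] = kg·m²·s⁻³
  (55.8 kg·m⁻¹·s⁻²) × (82.5 m^3 s^-1):  [kg·m⁻¹·s⁻²] · [m³·s⁻¹] = kg·m²·s⁻³
  654 s⁻¹·J:  J·s⁻¹ = N·m·s⁻¹ = kg·m²·s⁻³
Every term reduces to kg·m²·s⁻³.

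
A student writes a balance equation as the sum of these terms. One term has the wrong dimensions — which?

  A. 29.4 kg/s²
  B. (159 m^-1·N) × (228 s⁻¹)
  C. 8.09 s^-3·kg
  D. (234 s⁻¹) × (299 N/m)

A.

In SI base units:
  A. kg·s⁻²
  B. [kg·s⁻²] · [s⁻¹] = kg·s⁻³
  C. kg·s⁻³
  D. [s⁻¹] · [kg·s⁻²] = kg·s⁻³
All reduce to kg·s⁻³ except A., which is kg·s⁻².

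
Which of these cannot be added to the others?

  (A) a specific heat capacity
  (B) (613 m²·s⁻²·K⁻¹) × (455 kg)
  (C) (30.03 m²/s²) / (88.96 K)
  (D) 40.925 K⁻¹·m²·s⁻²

(B)

Reduce each to base SI dimensions:
  (A) [specific heat capacity] = m²·s⁻²·K⁻¹
  (B) [m²·s⁻²·K⁻¹] · [kg] = kg·m²·s⁻²·K⁻¹
  (C) [m²·s⁻²] / [K] = m²·s⁻²·K⁻¹
  (D) m²·s⁻²·K⁻¹
All reduce to m²·s⁻²·K⁻¹ except (B), which is kg·m²·s⁻²·K⁻¹.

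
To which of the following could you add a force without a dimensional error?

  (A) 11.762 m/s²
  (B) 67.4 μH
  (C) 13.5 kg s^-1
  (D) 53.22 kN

Reference: [force] = kg·m·s⁻².
Each option:
  (A) m·s⁻²
  (B) H = V·s·A⁻¹ = kg·m²·s⁻²·A⁻²
  (C) kg·s⁻¹
  (D) N = kg·m·s⁻²  ← same
Only (D) matches kg·m·s⁻².

(D)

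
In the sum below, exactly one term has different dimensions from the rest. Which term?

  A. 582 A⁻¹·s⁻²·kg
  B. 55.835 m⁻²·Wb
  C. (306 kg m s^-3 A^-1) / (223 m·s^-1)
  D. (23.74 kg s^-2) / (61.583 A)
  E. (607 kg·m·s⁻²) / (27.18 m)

Dimensions:
  A. kg·s⁻²·A⁻¹
  B. Wb·m⁻² = V·s·m⁻² = kg·s⁻²·A⁻¹
  C. [kg·m·s⁻³·A⁻¹] / [m·s⁻¹] = kg·s⁻²·A⁻¹
  D. [kg·s⁻²] / [A] = kg·s⁻²·A⁻¹
  E. [kg·m·s⁻²] / [m] = kg·s⁻²
All reduce to kg·s⁻²·A⁻¹ except E., which is kg·s⁻².

E.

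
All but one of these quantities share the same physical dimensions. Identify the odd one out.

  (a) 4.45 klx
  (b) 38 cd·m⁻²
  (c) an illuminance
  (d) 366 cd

(d)

In SI base units:
  (a) lx = lm·m⁻² = m⁻²·cd
  (b) cd·m⁻² = m⁻²·cd
  (c) [illuminance] = m⁻²·cd
  (d) cd
All reduce to m⁻²·cd except (d), which is cd.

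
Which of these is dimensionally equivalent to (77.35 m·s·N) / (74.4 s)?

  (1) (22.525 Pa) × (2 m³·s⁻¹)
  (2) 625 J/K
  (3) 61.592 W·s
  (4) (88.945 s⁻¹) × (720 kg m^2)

Reference: [kg·m²·s⁻¹] / [s] = kg·m²·s⁻².
Each option:
  (1) [kg·m⁻¹·s⁻²] · [m³·s⁻¹] = kg·m²·s⁻³
  (2) J·K⁻¹ = N·m·K⁻¹ = kg·m²·s⁻²·K⁻¹
  (3) W·s = J·s⁻¹·s = kg·m²·s⁻²  ← same
  (4) [s⁻¹] · [kg·m²] = kg·m²·s⁻¹
Only (3) matches kg·m²·s⁻².

(3)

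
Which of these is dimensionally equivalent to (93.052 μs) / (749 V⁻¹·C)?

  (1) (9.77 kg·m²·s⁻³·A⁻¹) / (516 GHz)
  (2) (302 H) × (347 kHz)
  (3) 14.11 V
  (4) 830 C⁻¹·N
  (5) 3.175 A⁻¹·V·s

(2)

Reference: [s] / [kg⁻¹·m⁻²·s⁴·A²] = kg·m²·s⁻³·A⁻².
Each option:
  (1) [kg·m²·s⁻³·A⁻¹] / [s⁻¹] = kg·m²·s⁻²·A⁻¹
  (2) [kg·m²·s⁻²·A⁻²] · [s⁻¹] = kg·m²·s⁻³·A⁻²  ← same
  (3) V = J·C⁻¹ = kg·m²·s⁻³·A⁻¹
  (4) N·C⁻¹ = kg·m·s⁻²·(s·A)⁻¹ = kg·m·s⁻³·A⁻¹
  (5) V·s·A⁻¹ = J·C⁻¹·s·A⁻¹ = kg·m²·s⁻²·A⁻²
Only (2) matches kg·m²·s⁻³·A⁻².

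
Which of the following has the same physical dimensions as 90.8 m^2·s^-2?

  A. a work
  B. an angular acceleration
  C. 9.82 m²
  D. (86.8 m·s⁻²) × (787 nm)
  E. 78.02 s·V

D.

Reference: m²·s⁻².
Each option:
  A. [work] = kg·m²·s⁻²
  B. [angular acceleration] = s⁻²
  C. m²
  D. [m·s⁻²] · [m] = m²·s⁻²  ← same
  E. V·s = J·C⁻¹·s = kg·m²·s⁻²·A⁻¹
Only D. matches m²·s⁻².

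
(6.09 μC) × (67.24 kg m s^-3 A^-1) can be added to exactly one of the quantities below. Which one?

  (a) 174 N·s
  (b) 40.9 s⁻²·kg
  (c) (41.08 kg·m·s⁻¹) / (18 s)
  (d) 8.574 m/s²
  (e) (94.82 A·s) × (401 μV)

Reference: [s·A] · [kg·m·s⁻³·A⁻¹] = kg·m·s⁻².
Each option:
  (a) N·s = kg·m·s⁻²·s = kg·m·s⁻¹
  (b) kg·s⁻²
  (c) [kg·m·s⁻¹] / [s] = kg·m·s⁻²  ← same
  (d) m·s⁻²
  (e) [s·A] · [kg·m²·s⁻³·A⁻¹] = kg·m²·s⁻²
Only (c) matches kg·m·s⁻².

(c)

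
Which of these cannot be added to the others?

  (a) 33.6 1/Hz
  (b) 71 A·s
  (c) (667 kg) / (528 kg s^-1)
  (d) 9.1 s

Reduce each to base SI dimensions:
  (a) Hz⁻¹ = (s⁻¹)⁻¹ = s
  (b) A·s = s·A
  (c) [kg] / [kg·s⁻¹] = s
  (d) s
All reduce to s except (b), which is s·A.

(b)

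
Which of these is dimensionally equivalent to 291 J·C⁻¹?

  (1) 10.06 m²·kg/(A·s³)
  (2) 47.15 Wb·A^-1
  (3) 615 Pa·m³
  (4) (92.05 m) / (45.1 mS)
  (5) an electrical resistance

Reference: J·C⁻¹ = N·m·(s·A)⁻¹ = kg·m²·s⁻³·A⁻¹.
Each option:
  (1) kg·m²·s⁻³·A⁻¹  ← same
  (2) Wb·A⁻¹ = V·s·A⁻¹ = kg·m²·s⁻²·A⁻²
  (3) Pa·m³ = N·m⁻²·m³ = kg·m²·s⁻²
  (4) [m] / [kg⁻¹·m⁻²·s³·A²] = kg·m³·s⁻³·A⁻²
  (5) [electrical resistance] = kg·m²·s⁻³·A⁻²
Only (1) matches kg·m²·s⁻³·A⁻¹.

(1)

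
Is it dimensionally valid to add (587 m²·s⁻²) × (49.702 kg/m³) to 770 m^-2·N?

Reduce each to base SI dimensions:
  (587 m²·s⁻²) × (49.702 kg/m³):  [m²·s⁻²] · [kg·m⁻³] = kg·m⁻¹·s⁻²
  770 m^-2·N:  N·m⁻² = kg·m·s⁻²·m⁻² = kg·m⁻¹·s⁻²
Both are kg·m⁻¹·s⁻², so they have the same dimensions and can be added.

Yes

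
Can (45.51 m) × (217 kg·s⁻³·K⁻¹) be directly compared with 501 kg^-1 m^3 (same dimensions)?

No

Dimensions:
  (45.51 m) × (217 kg·s⁻³·K⁻¹):  [m] · [kg·s⁻³·K⁻¹] = kg·m·s⁻³·K⁻¹
  501 kg^-1 m^3:  kg⁻¹·m³
kg·m·s⁻³·K⁻¹ ≠ kg⁻¹·m³, so they cannot be added.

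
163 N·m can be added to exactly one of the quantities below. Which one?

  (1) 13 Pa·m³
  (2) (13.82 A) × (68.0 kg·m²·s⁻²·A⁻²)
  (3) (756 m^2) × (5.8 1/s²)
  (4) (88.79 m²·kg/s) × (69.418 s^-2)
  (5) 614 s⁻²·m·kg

(1)

Reference: N·m = kg·m·s⁻²·m = kg·m²·s⁻².
Each option:
  (1) Pa·m³ = N·m⁻²·m³ = kg·m²·s⁻²  ← same
  (2) [A] · [kg·m²·s⁻²·A⁻²] = kg·m²·s⁻²·A⁻¹
  (3) [m²] · [s⁻²] = m²·s⁻²
  (4) [kg·m²·s⁻¹] · [s⁻²] = kg·m²·s⁻³
  (5) kg·m·s⁻²
Only (1) matches kg·m²·s⁻².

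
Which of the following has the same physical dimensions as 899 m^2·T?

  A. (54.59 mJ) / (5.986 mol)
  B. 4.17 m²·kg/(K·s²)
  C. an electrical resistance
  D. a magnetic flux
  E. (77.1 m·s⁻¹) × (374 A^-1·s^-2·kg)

Reference: T·m² = Wb·m⁻²·m² = kg·m²·s⁻²·A⁻¹.
Each option:
  A. [kg·m²·s⁻²] / [mol] = kg·m²·s⁻²·mol⁻¹
  B. kg·m²·s⁻²·K⁻¹
  C. [electrical resistance] = kg·m²·s⁻³·A⁻²
  D. [magnetic flux] = kg·m²·s⁻²·A⁻¹  ← same
  E. [m·s⁻¹] · [kg·s⁻²·A⁻¹] = kg·m·s⁻³·A⁻¹
Only D. matches kg·m²·s⁻²·A⁻¹.

D.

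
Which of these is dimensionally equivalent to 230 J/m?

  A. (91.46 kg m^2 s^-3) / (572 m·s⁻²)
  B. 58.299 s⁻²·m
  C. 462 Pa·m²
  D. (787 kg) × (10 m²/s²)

C.

Reference: J·m⁻¹ = N·m·m⁻¹ = kg·m·s⁻².
Each option:
  A. [kg·m²·s⁻³] / [m·s⁻²] = kg·m·s⁻¹
  B. m·s⁻²
  C. Pa·m² = N·m⁻²·m² = kg·m·s⁻²  ← same
  D. [kg] · [m²·s⁻²] = kg·m²·s⁻²
Only C. matches kg·m·s⁻².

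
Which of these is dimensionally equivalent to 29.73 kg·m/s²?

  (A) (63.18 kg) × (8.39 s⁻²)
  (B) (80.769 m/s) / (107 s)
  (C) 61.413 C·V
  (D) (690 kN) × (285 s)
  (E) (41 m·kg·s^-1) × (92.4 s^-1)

(E)

Reference: kg·m·s⁻².
Each option:
  (A) [kg] · [s⁻²] = kg·s⁻²
  (B) [m·s⁻¹] / [s] = m·s⁻²
  (C) C·V = s·A·J·C⁻¹ = kg·m²·s⁻²
  (D) [kg·m·s⁻²] · [s] = kg·m·s⁻¹
  (E) [kg·m·s⁻¹] · [s⁻¹] = kg·m·s⁻²  ← same
Only (E) matches kg·m·s⁻².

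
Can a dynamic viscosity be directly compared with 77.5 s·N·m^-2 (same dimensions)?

In SI base units:
  a dynamic viscosity:  [dynamic viscosity] = kg·m⁻¹·s⁻¹
  77.5 s·N·m^-2:  N·s·m⁻² = kg·m·s⁻²·s·m⁻² = kg·m⁻¹·s⁻¹
Both are kg·m⁻¹·s⁻¹, so they have the same dimensions and can be added.

Yes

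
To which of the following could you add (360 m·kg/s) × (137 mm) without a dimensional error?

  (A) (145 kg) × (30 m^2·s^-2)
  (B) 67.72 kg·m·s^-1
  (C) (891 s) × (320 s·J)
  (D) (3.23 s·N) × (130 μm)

(D)

Reference: [kg·m·s⁻¹] · [m] = kg·m²·s⁻¹.
Each option:
  (A) [kg] · [m²·s⁻²] = kg·m²·s⁻²
  (B) kg·m·s⁻¹
  (C) [s] · [kg·m²·s⁻¹] = kg·m²
  (D) [kg·m·s⁻¹] · [m] = kg·m²·s⁻¹  ← same
Only (D) matches kg·m²·s⁻¹.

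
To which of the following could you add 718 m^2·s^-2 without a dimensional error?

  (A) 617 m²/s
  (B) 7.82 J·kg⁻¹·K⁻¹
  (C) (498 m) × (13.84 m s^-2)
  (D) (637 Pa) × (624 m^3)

(C)

Reference: m²·s⁻².
Each option:
  (A) m²·s⁻¹
  (B) J·kg⁻¹·K⁻¹ = N·m·kg⁻¹·K⁻¹ = m²·s⁻²·K⁻¹
  (C) [m] · [m·s⁻²] = m²·s⁻²  ← same
  (D) [kg·m⁻¹·s⁻²] · [m³] = kg·m²·s⁻²
Only (C) matches m²·s⁻².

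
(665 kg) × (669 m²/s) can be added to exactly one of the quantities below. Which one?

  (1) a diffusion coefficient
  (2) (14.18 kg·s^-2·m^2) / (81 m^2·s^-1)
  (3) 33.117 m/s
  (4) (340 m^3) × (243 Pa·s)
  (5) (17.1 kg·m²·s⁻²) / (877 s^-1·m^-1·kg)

Reference: [kg] · [m²·s⁻¹] = kg·m²·s⁻¹.
Each option:
  (1) [diffusion coefficient] = m²·s⁻¹
  (2) [kg·m²·s⁻²] / [m²·s⁻¹] = kg·s⁻¹
  (3) m·s⁻¹
  (4) [m³] · [kg·m⁻¹·s⁻¹] = kg·m²·s⁻¹  ← same
  (5) [kg·m²·s⁻²] / [kg·m⁻¹·s⁻¹] = m³·s⁻¹
Only (4) matches kg·m²·s⁻¹.

(4)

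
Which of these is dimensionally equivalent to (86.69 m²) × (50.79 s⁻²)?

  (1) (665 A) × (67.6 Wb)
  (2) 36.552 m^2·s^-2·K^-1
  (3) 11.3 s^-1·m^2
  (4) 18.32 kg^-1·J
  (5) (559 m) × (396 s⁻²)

Reference: [m²] · [s⁻²] = m²·s⁻².
Each option:
  (1) [A] · [kg·m²·s⁻²·A⁻¹] = kg·m²·s⁻²
  (2) m²·s⁻²·K⁻¹
  (3) m²·s⁻¹
  (4) J·kg⁻¹ = N·m·kg⁻¹ = m²·s⁻²  ← same
  (5) [m] · [s⁻²] = m·s⁻²
Only (4) matches m²·s⁻².

(4)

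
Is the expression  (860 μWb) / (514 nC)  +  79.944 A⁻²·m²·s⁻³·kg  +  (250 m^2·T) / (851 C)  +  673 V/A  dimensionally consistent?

Yes

Work out the base dimensions of each:
  (860 μWb) / (514 nC):  [kg·m²·s⁻²·A⁻¹] / [s·A] = kg·m²·s⁻³·A⁻²
  79.944 A⁻²·m²·s⁻³·kg:  kg·m²·s⁻³·A⁻²
  (250 m^2·T) / (851 C):  [kg·m²·s⁻²·A⁻¹] / [s·A] = kg·m²·s⁻³·A⁻²
  673 V/A:  V·A⁻¹ = J·C⁻¹·A⁻¹ = kg·m²·s⁻³·A⁻²
Every term reduces to kg·m²·s⁻³·A⁻².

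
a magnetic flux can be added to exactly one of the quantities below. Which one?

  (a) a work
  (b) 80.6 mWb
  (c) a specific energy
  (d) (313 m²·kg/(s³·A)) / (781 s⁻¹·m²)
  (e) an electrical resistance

(b)

Reference: [magnetic flux] = kg·m²·s⁻²·A⁻¹.
Each option:
  (a) [work] = kg·m²·s⁻²
  (b) Wb = V·s = kg·m²·s⁻²·A⁻¹  ← same
  (c) [specific energy] = m²·s⁻²
  (d) [kg·m²·s⁻³·A⁻¹] / [m²·s⁻¹] = kg·s⁻²·A⁻¹
  (e) [electrical resistance] = kg·m²·s⁻³·A⁻²
Only (b) matches kg·m²·s⁻²·A⁻¹.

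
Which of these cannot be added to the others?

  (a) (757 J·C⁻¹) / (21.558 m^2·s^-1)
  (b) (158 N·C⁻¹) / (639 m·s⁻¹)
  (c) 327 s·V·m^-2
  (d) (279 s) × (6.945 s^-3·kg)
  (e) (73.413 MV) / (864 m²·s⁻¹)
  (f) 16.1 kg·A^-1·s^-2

(d)

Expand each in SI base units:
  (a) [kg·m²·s⁻³·A⁻¹] / [m²·s⁻¹] = kg·s⁻²·A⁻¹
  (b) [kg·m·s⁻³·A⁻¹] / [m·s⁻¹] = kg·s⁻²·A⁻¹
  (c) V·s·m⁻² = J·C⁻¹·s·m⁻² = kg·s⁻²·A⁻¹
  (d) [s] · [kg·s⁻³] = kg·s⁻²
  (e) [kg·m²·s⁻³·A⁻¹] / [m²·s⁻¹] = kg·s⁻²·A⁻¹
  (f) kg·s⁻²·A⁻¹
All reduce to kg·s⁻²·A⁻¹ except (d), which is kg·s⁻².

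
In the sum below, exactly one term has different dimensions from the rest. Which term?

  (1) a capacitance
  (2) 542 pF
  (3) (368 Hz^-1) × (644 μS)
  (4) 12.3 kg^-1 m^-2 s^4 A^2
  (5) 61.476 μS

Expand each in SI base units:
  (1) [capacitance] = kg⁻¹·m⁻²·s⁴·A²
  (2) F = C·V⁻¹ = kg⁻¹·m⁻²·s⁴·A²
  (3) [s] · [kg⁻¹·m⁻²·s³·A²] = kg⁻¹·m⁻²·s⁴·A²
  (4) kg⁻¹·m⁻²·s⁴·A²
  (5) S = Ω⁻¹ = kg⁻¹·m⁻²·s³·A²
All reduce to kg⁻¹·m⁻²·s⁴·A² except (5), which is kg⁻¹·m⁻²·s³·A².

(5)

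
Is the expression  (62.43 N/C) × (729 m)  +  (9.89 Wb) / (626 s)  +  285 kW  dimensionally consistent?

In SI base units:
  (62.43 N/C) × (729 m):  [kg·m·s⁻³·A⁻¹] · [m] = kg·m²·s⁻³·A⁻¹
  (9.89 Wb) / (626 s):  [kg·m²·s⁻²·A⁻¹] / [s] = kg·m²·s⁻³·A⁻¹
  285 kW:  W = J·s⁻¹ = kg·m²·s⁻³
The terms do not share a single dimension (kg·m²·s⁻³ vs kg·m²·s⁻³·A⁻¹).

No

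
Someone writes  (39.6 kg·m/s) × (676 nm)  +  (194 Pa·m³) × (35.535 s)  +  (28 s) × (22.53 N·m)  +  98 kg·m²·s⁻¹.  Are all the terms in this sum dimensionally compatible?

Expand each in SI base units:
  (39.6 kg·m/s) × (676 nm):  [kg·m·s⁻¹] · [m] = kg·m²·s⁻¹
  (194 Pa·m³) × (35.535 s):  [kg·m²·s⁻²] · [s] = kg·m²·s⁻¹
  (28 s) × (22.53 N·m):  [s] · [kg·m²·s⁻²] = kg·m²·s⁻¹
  98 kg·m²·s⁻¹:  kg·m²·s⁻¹
Every term reduces to kg·m²·s⁻¹.

Yes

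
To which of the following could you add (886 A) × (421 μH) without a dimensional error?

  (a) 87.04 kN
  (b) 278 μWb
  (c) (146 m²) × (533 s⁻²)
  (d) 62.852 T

(b)

Reference: [A] · [kg·m²·s⁻²·A⁻²] = kg·m²·s⁻²·A⁻¹.
Each option:
  (a) N = kg·m·s⁻²
  (b) Wb = V·s = kg·m²·s⁻²·A⁻¹  ← same
  (c) [m²] · [s⁻²] = m²·s⁻²
  (d) T = Wb·m⁻² = kg·s⁻²·A⁻¹
Only (b) matches kg·m²·s⁻²·A⁻¹.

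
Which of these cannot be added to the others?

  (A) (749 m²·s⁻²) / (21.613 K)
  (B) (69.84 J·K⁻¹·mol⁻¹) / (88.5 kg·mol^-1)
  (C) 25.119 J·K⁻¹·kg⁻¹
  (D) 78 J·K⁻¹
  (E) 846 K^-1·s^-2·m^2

Work out the base dimensions of each:
  (A) [m²·s⁻²] / [K] = m²·s⁻²·K⁻¹
  (B) [kg·m²·s⁻²·K⁻¹·mol⁻¹] / [kg·mol⁻¹] = m²·s⁻²·K⁻¹
  (C) J·kg⁻¹·K⁻¹ = N·m·kg⁻¹·K⁻¹ = m²·s⁻²·K⁻¹
  (D) J·K⁻¹ = N·m·K⁻¹ = kg·m²·s⁻²·K⁻¹
  (E) m²·s⁻²·K⁻¹
All reduce to m²·s⁻²·K⁻¹ except (D), which is kg·m²·s⁻²·K⁻¹.

(D)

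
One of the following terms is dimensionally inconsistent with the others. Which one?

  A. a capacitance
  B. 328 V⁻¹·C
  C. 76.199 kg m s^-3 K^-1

Dimensions:
  A. [capacitance] = kg⁻¹·m⁻²·s⁴·A²
  B. C·V⁻¹ = s·A·(J·C⁻¹)⁻¹ = kg⁻¹·m⁻²·s⁴·A²
  C. kg·m·s⁻³·K⁻¹
All reduce to kg⁻¹·m⁻²·s⁴·A² except C., which is kg·m·s⁻³·K⁻¹.

C.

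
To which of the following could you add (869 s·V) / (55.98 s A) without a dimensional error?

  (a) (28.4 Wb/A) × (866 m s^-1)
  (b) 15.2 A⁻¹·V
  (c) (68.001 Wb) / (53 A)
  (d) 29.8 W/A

Reference: [kg·m²·s⁻²·A⁻¹] / [s·A] = kg·m²·s⁻³·A⁻².
Each option:
  (a) [kg·m²·s⁻²·A⁻²] · [m·s⁻¹] = kg·m³·s⁻³·A⁻²
  (b) V·A⁻¹ = J·C⁻¹·A⁻¹ = kg·m²·s⁻³·A⁻²  ← same
  (c) [kg·m²·s⁻²·A⁻¹] / [A] = kg·m²·s⁻²·A⁻²
  (d) W·A⁻¹ = J·s⁻¹·A⁻¹ = kg·m²·s⁻³·A⁻¹
Only (b) matches kg·m²·s⁻³·A⁻².

(b)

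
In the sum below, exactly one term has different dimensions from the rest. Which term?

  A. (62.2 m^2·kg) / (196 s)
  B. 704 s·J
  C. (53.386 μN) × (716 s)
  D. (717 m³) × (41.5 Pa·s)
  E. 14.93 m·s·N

C.

Expand each in SI base units:
  A. [kg·m²] / [s] = kg·m²·s⁻¹
  B. J·s = N·m·s = kg·m²·s⁻¹
  C. [kg·m·s⁻²] · [s] = kg·m·s⁻¹
  D. [m³] · [kg·m⁻¹·s⁻¹] = kg·m²·s⁻¹
  E. N·m·s = kg·m·s⁻²·m·s = kg·m²·s⁻¹
All reduce to kg·m²·s⁻¹ except C., which is kg·m·s⁻¹.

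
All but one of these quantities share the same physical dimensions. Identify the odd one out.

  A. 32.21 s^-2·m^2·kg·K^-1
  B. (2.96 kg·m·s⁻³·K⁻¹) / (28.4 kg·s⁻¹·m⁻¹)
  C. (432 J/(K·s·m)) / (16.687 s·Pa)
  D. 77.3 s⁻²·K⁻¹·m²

A.

In SI base units:
  A. kg·m²·s⁻²·K⁻¹
  B. [kg·m·s⁻³·K⁻¹] / [kg·m⁻¹·s⁻¹] = m²·s⁻²·K⁻¹
  C. [kg·m·s⁻³·K⁻¹] / [kg·m⁻¹·s⁻¹] = m²·s⁻²·K⁻¹
  D. m²·s⁻²·K⁻¹
All reduce to m²·s⁻²·K⁻¹ except A., which is kg·m²·s⁻²·K⁻¹.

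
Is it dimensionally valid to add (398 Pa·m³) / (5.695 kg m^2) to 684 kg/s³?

No

Dimensions:
  (398 Pa·m³) / (5.695 kg m^2):  [kg·m²·s⁻²] / [kg·m²] = s⁻²
  684 kg/s³:  kg·s⁻³
s⁻² ≠ kg·s⁻³, so they cannot be added.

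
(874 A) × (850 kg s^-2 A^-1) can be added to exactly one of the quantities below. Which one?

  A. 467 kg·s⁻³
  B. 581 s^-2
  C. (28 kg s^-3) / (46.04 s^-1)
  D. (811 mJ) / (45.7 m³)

C.

Reference: [A] · [kg·s⁻²·A⁻¹] = kg·s⁻².
Each option:
  A. kg·s⁻³
  B. s⁻²
  C. [kg·s⁻³] / [s⁻¹] = kg·s⁻²  ← same
  D. [kg·m²·s⁻²] / [m³] = kg·m⁻¹·s⁻²
Only C. matches kg·s⁻².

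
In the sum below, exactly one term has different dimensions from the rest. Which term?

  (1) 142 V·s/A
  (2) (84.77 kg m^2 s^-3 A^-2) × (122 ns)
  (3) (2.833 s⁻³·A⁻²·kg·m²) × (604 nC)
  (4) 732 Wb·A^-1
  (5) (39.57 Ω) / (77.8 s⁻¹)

(3)

Reduce each to base SI dimensions:
  (1) V·s·A⁻¹ = J·C⁻¹·s·A⁻¹ = kg·m²·s⁻²·A⁻²
  (2) [kg·m²·s⁻³·A⁻²] · [s] = kg·m²·s⁻²·A⁻²
  (3) [kg·m²·s⁻³·A⁻²] · [s·A] = kg·m²·s⁻²·A⁻¹
  (4) Wb·A⁻¹ = V·s·A⁻¹ = kg·m²·s⁻²·A⁻²
  (5) [kg·m²·s⁻³·A⁻²] / [s⁻¹] = kg·m²·s⁻²·A⁻²
All reduce to kg·m²·s⁻²·A⁻² except (3), which is kg·m²·s⁻²·A⁻¹.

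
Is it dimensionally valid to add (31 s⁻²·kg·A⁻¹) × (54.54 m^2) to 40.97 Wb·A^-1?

No

Work out the base dimensions of each:
  (31 s⁻²·kg·A⁻¹) × (54.54 m^2):  [kg·s⁻²·A⁻¹] · [m²] = kg·m²·s⁻²·A⁻¹
  40.97 Wb·A^-1:  Wb·A⁻¹ = V·s·A⁻¹ = kg·m²·s⁻²·A⁻²
kg·m²·s⁻²·A⁻¹ ≠ kg·m²·s⁻²·A⁻², so they cannot be added.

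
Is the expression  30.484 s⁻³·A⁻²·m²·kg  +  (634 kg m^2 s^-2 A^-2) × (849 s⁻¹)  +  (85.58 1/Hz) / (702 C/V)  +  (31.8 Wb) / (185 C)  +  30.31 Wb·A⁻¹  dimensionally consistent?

Reduce each to base SI dimensions:
  30.484 s⁻³·A⁻²·m²·kg:  kg·m²·s⁻³·A⁻²
  (634 kg m^2 s^-2 A^-2) × (849 s⁻¹):  [kg·m²·s⁻²·A⁻²] · [s⁻¹] = kg·m²·s⁻³·A⁻²
  (85.58 1/Hz) / (702 C/V):  [s] / [kg⁻¹·m⁻²·s⁴·A²] = kg·m²·s⁻³·A⁻²
  (31.8 Wb) / (185 C):  [kg·m²·s⁻²·A⁻¹] / [s·A] = kg·m²·s⁻³·A⁻²
  30.31 Wb·A⁻¹:  Wb·A⁻¹ = V·s·A⁻¹ = kg·m²·s⁻²·A⁻²
The terms do not share a single dimension (kg·m²·s⁻²·A⁻² vs kg·m²·s⁻³·A⁻²).

No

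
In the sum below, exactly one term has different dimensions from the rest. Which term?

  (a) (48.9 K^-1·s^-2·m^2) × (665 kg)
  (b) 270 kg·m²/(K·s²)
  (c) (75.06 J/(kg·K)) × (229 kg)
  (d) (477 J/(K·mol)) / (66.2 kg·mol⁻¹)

Reduce each to base SI dimensions:
  (a) [m²·s⁻²·K⁻¹] · [kg] = kg·m²·s⁻²·K⁻¹
  (b) kg·m²·s⁻²·K⁻¹
  (c) [m²·s⁻²·K⁻¹] · [kg] = kg·m²·s⁻²·K⁻¹
  (d) [kg·m²·s⁻²·K⁻¹·mol⁻¹] / [kg·mol⁻¹] = m²·s⁻²·K⁻¹
All reduce to kg·m²·s⁻²·K⁻¹ except (d), which is m²·s⁻²·K⁻¹.

(d)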